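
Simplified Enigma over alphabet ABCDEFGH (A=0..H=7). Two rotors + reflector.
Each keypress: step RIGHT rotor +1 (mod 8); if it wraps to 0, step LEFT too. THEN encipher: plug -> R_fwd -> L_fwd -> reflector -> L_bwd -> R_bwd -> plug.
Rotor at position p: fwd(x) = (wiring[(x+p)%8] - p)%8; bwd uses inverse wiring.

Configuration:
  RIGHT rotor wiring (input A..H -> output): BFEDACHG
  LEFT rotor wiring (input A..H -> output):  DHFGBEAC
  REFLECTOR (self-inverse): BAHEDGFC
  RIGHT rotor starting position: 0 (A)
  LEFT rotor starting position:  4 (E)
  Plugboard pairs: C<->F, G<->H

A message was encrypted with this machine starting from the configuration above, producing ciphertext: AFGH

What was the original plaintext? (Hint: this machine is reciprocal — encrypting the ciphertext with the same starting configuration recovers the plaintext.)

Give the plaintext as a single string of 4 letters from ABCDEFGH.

Answer: DBCF

Derivation:
Char 1 ('A'): step: R->1, L=4; A->plug->A->R->E->L->H->refl->C->L'->H->R'->D->plug->D
Char 2 ('F'): step: R->2, L=4; F->plug->C->R->G->L->B->refl->A->L'->B->R'->B->plug->B
Char 3 ('G'): step: R->3, L=4; G->plug->H->R->B->L->A->refl->B->L'->G->R'->F->plug->C
Char 4 ('H'): step: R->4, L=4; H->plug->G->R->A->L->F->refl->G->L'->D->R'->C->plug->F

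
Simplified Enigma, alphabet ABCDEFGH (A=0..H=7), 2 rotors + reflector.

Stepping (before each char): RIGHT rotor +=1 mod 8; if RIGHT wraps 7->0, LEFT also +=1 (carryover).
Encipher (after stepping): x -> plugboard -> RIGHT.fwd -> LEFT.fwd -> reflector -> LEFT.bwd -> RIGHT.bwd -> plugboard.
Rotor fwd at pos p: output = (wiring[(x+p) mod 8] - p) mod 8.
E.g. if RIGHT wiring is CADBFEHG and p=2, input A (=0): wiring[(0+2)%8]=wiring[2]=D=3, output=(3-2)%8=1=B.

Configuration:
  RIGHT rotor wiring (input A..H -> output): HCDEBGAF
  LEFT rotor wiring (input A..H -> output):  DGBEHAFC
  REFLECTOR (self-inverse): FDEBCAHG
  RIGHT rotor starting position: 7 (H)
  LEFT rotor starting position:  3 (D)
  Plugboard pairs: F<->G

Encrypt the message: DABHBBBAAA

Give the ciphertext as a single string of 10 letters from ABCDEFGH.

Answer: CEHEHHGFHB

Derivation:
Char 1 ('D'): step: R->0, L->4 (L advanced); D->plug->D->R->E->L->H->refl->G->L'->D->R'->C->plug->C
Char 2 ('A'): step: R->1, L=4; A->plug->A->R->B->L->E->refl->C->L'->F->R'->E->plug->E
Char 3 ('B'): step: R->2, L=4; B->plug->B->R->C->L->B->refl->D->L'->A->R'->H->plug->H
Char 4 ('H'): step: R->3, L=4; H->plug->H->R->A->L->D->refl->B->L'->C->R'->E->plug->E
Char 5 ('B'): step: R->4, L=4; B->plug->B->R->C->L->B->refl->D->L'->A->R'->H->plug->H
Char 6 ('B'): step: R->5, L=4; B->plug->B->R->D->L->G->refl->H->L'->E->R'->H->plug->H
Char 7 ('B'): step: R->6, L=4; B->plug->B->R->H->L->A->refl->F->L'->G->R'->F->plug->G
Char 8 ('A'): step: R->7, L=4; A->plug->A->R->G->L->F->refl->A->L'->H->R'->G->plug->F
Char 9 ('A'): step: R->0, L->5 (L advanced); A->plug->A->R->H->L->C->refl->E->L'->F->R'->H->plug->H
Char 10 ('A'): step: R->1, L=5; A->plug->A->R->B->L->A->refl->F->L'->C->R'->B->plug->B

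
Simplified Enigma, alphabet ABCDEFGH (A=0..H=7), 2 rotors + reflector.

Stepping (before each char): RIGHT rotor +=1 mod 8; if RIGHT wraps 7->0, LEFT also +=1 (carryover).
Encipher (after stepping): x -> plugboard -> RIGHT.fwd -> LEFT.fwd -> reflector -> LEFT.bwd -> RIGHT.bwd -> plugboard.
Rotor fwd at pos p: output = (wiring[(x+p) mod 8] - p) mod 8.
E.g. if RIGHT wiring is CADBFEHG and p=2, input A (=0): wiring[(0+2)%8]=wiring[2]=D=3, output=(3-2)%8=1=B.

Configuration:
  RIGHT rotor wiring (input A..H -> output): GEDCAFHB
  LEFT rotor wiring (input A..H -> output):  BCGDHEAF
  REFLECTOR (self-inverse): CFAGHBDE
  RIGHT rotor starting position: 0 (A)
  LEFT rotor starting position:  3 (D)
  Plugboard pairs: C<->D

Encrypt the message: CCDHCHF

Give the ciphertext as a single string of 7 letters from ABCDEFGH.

Char 1 ('C'): step: R->1, L=3; C->plug->D->R->H->L->D->refl->G->L'->F->R'->H->plug->H
Char 2 ('C'): step: R->2, L=3; C->plug->D->R->D->L->F->refl->B->L'->C->R'->H->plug->H
Char 3 ('D'): step: R->3, L=3; D->plug->C->R->C->L->B->refl->F->L'->D->R'->F->plug->F
Char 4 ('H'): step: R->4, L=3; H->plug->H->R->G->L->H->refl->E->L'->B->R'->B->plug->B
Char 5 ('C'): step: R->5, L=3; C->plug->D->R->B->L->E->refl->H->L'->G->R'->F->plug->F
Char 6 ('H'): step: R->6, L=3; H->plug->H->R->H->L->D->refl->G->L'->F->R'->E->plug->E
Char 7 ('F'): step: R->7, L=3; F->plug->F->R->B->L->E->refl->H->L'->G->R'->G->plug->G

Answer: HHFBFEG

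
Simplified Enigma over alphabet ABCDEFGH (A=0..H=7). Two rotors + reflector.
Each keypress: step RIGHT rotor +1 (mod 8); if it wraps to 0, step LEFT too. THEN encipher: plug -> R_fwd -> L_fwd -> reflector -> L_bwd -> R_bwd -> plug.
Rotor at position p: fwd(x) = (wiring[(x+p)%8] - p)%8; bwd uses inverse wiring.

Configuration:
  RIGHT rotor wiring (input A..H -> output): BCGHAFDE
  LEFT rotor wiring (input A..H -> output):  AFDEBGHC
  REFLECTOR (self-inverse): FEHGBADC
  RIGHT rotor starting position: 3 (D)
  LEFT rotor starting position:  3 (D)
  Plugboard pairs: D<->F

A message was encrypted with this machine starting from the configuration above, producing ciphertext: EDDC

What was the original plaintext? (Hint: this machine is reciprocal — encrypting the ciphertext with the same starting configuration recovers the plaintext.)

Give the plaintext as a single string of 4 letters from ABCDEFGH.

Answer: CGGE

Derivation:
Char 1 ('E'): step: R->4, L=3; E->plug->E->R->F->L->F->refl->A->L'->H->R'->C->plug->C
Char 2 ('D'): step: R->5, L=3; D->plug->F->R->B->L->G->refl->D->L'->C->R'->G->plug->G
Char 3 ('D'): step: R->6, L=3; D->plug->F->R->B->L->G->refl->D->L'->C->R'->G->plug->G
Char 4 ('C'): step: R->7, L=3; C->plug->C->R->D->L->E->refl->B->L'->A->R'->E->plug->E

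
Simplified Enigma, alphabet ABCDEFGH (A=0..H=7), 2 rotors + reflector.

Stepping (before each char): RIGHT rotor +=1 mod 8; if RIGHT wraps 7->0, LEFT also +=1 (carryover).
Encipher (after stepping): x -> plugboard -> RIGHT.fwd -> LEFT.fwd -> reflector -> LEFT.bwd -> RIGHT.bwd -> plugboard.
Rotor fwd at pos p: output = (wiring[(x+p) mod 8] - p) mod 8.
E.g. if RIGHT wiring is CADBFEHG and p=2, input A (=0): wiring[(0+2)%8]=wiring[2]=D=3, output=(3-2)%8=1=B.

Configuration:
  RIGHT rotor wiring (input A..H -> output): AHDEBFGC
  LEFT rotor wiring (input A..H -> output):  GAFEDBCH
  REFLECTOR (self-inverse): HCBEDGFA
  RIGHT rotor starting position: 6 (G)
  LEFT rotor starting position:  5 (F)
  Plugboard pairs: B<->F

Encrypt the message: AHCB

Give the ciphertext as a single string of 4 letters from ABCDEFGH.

Char 1 ('A'): step: R->7, L=5; A->plug->A->R->D->L->B->refl->C->L'->C->R'->F->plug->B
Char 2 ('H'): step: R->0, L->6 (L advanced); H->plug->H->R->C->L->A->refl->H->L'->E->R'->D->plug->D
Char 3 ('C'): step: R->1, L=6; C->plug->C->R->D->L->C->refl->B->L'->B->R'->G->plug->G
Char 4 ('B'): step: R->2, L=6; B->plug->F->R->A->L->E->refl->D->L'->H->R'->C->plug->C

Answer: BDGC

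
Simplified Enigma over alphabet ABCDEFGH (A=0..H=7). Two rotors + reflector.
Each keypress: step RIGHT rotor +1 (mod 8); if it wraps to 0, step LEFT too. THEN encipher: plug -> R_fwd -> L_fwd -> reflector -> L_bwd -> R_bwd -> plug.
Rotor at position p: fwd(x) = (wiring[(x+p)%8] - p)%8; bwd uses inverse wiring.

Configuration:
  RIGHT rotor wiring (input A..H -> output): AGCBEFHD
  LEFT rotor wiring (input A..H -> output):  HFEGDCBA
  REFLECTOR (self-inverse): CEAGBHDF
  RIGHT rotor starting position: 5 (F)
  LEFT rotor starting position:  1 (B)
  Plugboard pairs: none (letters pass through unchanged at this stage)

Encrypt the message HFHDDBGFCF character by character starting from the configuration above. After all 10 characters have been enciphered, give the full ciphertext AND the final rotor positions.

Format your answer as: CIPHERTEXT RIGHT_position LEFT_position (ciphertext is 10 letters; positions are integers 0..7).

Char 1 ('H'): step: R->6, L=1; H->plug->H->R->H->L->G->refl->D->L'->B->R'->A->plug->A
Char 2 ('F'): step: R->7, L=1; F->plug->F->R->F->L->A->refl->C->L'->D->R'->D->plug->D
Char 3 ('H'): step: R->0, L->2 (L advanced); H->plug->H->R->D->L->A->refl->C->L'->A->R'->A->plug->A
Char 4 ('D'): step: R->1, L=2; D->plug->D->R->D->L->A->refl->C->L'->A->R'->C->plug->C
Char 5 ('D'): step: R->2, L=2; D->plug->D->R->D->L->A->refl->C->L'->A->R'->A->plug->A
Char 6 ('B'): step: R->3, L=2; B->plug->B->R->B->L->E->refl->B->L'->C->R'->C->plug->C
Char 7 ('G'): step: R->4, L=2; G->plug->G->R->G->L->F->refl->H->L'->E->R'->E->plug->E
Char 8 ('F'): step: R->5, L=2; F->plug->F->R->F->L->G->refl->D->L'->H->R'->H->plug->H
Char 9 ('C'): step: R->6, L=2; C->plug->C->R->C->L->B->refl->E->L'->B->R'->A->plug->A
Char 10 ('F'): step: R->7, L=2; F->plug->F->R->F->L->G->refl->D->L'->H->R'->C->plug->C
Final: ciphertext=ADACACEHAC, RIGHT=7, LEFT=2

Answer: ADACACEHAC 7 2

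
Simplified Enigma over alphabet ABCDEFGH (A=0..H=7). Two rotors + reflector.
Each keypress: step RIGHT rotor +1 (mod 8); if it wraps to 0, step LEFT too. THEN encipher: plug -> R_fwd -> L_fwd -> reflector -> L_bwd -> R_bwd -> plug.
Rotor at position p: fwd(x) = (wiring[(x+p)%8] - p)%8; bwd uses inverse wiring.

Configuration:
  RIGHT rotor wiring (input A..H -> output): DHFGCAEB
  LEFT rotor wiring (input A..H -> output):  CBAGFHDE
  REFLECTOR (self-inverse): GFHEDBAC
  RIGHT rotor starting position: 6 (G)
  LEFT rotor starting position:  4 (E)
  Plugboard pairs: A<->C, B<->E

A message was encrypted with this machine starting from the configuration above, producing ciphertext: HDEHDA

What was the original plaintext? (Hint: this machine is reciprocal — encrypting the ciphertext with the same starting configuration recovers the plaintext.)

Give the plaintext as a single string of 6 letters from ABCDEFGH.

Char 1 ('H'): step: R->7, L=4; H->plug->H->R->F->L->F->refl->B->L'->A->R'->C->plug->A
Char 2 ('D'): step: R->0, L->5 (L advanced); D->plug->D->R->G->L->B->refl->F->L'->D->R'->A->plug->C
Char 3 ('E'): step: R->1, L=5; E->plug->B->R->E->L->E->refl->D->L'->F->R'->C->plug->A
Char 4 ('H'): step: R->2, L=5; H->plug->H->R->F->L->D->refl->E->L'->E->R'->B->plug->E
Char 5 ('D'): step: R->3, L=5; D->plug->D->R->B->L->G->refl->A->L'->H->R'->B->plug->E
Char 6 ('A'): step: R->4, L=5; A->plug->C->R->A->L->C->refl->H->L'->C->R'->H->plug->H

Answer: ACAEEH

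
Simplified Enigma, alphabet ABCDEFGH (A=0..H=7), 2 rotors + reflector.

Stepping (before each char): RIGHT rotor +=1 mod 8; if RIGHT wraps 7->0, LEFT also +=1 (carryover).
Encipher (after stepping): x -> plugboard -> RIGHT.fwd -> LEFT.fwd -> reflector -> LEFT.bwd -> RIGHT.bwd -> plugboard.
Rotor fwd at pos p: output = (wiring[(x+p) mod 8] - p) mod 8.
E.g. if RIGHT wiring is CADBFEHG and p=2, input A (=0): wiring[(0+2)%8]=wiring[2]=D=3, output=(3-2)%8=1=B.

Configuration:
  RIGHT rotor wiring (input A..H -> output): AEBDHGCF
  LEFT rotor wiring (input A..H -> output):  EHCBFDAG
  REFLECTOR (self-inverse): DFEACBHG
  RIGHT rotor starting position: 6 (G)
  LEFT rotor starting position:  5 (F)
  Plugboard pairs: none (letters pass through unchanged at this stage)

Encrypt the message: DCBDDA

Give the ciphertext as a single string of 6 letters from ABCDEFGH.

Char 1 ('D'): step: R->7, L=5; D->plug->D->R->C->L->B->refl->F->L'->F->R'->C->plug->C
Char 2 ('C'): step: R->0, L->6 (L advanced); C->plug->C->R->B->L->A->refl->D->L'->F->R'->H->plug->H
Char 3 ('B'): step: R->1, L=6; B->plug->B->R->A->L->C->refl->E->L'->E->R'->G->plug->G
Char 4 ('D'): step: R->2, L=6; D->plug->D->R->E->L->E->refl->C->L'->A->R'->E->plug->E
Char 5 ('D'): step: R->3, L=6; D->plug->D->R->H->L->F->refl->B->L'->D->R'->C->plug->C
Char 6 ('A'): step: R->4, L=6; A->plug->A->R->D->L->B->refl->F->L'->H->R'->H->plug->H

Answer: CHGECH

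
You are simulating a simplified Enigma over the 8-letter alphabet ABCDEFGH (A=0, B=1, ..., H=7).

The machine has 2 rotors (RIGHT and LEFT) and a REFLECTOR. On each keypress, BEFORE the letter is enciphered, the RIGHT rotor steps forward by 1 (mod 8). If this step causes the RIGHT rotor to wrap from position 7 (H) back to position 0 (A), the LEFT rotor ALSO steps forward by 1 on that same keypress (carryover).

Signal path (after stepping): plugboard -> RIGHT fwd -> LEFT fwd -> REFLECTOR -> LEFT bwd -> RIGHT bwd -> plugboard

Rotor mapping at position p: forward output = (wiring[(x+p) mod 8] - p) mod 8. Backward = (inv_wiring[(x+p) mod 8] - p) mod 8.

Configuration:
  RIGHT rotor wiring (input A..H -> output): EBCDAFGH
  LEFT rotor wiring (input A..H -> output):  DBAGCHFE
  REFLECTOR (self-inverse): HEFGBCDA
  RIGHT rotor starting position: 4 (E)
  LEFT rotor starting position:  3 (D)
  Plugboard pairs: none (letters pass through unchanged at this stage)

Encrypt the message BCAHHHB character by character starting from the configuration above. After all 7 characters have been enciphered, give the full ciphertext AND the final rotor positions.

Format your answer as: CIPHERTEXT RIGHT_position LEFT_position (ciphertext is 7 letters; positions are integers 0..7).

Char 1 ('B'): step: R->5, L=3; B->plug->B->R->B->L->H->refl->A->L'->F->R'->F->plug->F
Char 2 ('C'): step: R->6, L=3; C->plug->C->R->G->L->G->refl->D->L'->A->R'->A->plug->A
Char 3 ('A'): step: R->7, L=3; A->plug->A->R->A->L->D->refl->G->L'->G->R'->G->plug->G
Char 4 ('H'): step: R->0, L->4 (L advanced); H->plug->H->R->H->L->C->refl->F->L'->F->R'->F->plug->F
Char 5 ('H'): step: R->1, L=4; H->plug->H->R->D->L->A->refl->H->L'->E->R'->E->plug->E
Char 6 ('H'): step: R->2, L=4; H->plug->H->R->H->L->C->refl->F->L'->F->R'->F->plug->F
Char 7 ('B'): step: R->3, L=4; B->plug->B->R->F->L->F->refl->C->L'->H->R'->H->plug->H
Final: ciphertext=FAGFEFH, RIGHT=3, LEFT=4

Answer: FAGFEFH 3 4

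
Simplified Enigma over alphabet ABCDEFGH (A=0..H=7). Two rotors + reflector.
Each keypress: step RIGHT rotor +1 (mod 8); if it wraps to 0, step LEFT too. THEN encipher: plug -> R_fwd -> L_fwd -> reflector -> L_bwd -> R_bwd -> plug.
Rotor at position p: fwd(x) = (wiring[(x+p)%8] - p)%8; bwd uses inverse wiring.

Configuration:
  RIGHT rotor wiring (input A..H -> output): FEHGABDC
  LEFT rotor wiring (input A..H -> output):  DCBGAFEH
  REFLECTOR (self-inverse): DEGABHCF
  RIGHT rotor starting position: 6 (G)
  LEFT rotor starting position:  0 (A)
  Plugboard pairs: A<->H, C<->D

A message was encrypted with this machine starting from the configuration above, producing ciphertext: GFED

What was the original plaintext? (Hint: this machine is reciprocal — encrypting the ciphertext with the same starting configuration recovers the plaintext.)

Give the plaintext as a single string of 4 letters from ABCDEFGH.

Char 1 ('G'): step: R->7, L=0; G->plug->G->R->C->L->B->refl->E->L'->G->R'->B->plug->B
Char 2 ('F'): step: R->0, L->1 (L advanced); F->plug->F->R->B->L->A->refl->D->L'->F->R'->A->plug->H
Char 3 ('E'): step: R->1, L=1; E->plug->E->R->A->L->B->refl->E->L'->E->R'->H->plug->A
Char 4 ('D'): step: R->2, L=1; D->plug->C->R->G->L->G->refl->C->L'->H->R'->D->plug->C

Answer: BHAC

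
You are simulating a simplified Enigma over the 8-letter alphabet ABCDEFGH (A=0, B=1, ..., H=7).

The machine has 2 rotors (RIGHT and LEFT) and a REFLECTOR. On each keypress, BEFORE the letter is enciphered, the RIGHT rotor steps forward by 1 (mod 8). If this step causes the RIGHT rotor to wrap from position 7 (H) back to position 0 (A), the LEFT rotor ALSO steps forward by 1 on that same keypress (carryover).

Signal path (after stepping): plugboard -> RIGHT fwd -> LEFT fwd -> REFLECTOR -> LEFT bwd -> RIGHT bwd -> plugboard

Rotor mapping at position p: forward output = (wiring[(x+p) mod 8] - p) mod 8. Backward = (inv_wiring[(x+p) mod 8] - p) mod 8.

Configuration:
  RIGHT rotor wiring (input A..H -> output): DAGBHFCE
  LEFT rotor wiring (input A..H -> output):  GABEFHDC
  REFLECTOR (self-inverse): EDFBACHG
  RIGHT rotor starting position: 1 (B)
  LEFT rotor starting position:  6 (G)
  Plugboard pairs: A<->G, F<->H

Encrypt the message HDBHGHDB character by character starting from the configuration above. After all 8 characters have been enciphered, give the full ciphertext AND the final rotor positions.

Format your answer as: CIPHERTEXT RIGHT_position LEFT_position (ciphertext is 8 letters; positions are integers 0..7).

Answer: ABAFFFHH 1 7

Derivation:
Char 1 ('H'): step: R->2, L=6; H->plug->F->R->C->L->A->refl->E->L'->B->R'->G->plug->A
Char 2 ('D'): step: R->3, L=6; D->plug->D->R->H->L->B->refl->D->L'->E->R'->B->plug->B
Char 3 ('B'): step: R->4, L=6; B->plug->B->R->B->L->E->refl->A->L'->C->R'->G->plug->A
Char 4 ('H'): step: R->5, L=6; H->plug->F->R->B->L->E->refl->A->L'->C->R'->H->plug->F
Char 5 ('G'): step: R->6, L=6; G->plug->A->R->E->L->D->refl->B->L'->H->R'->H->plug->F
Char 6 ('H'): step: R->7, L=6; H->plug->F->R->A->L->F->refl->C->L'->D->R'->H->plug->F
Char 7 ('D'): step: R->0, L->7 (L advanced); D->plug->D->R->B->L->H->refl->G->L'->F->R'->F->plug->H
Char 8 ('B'): step: R->1, L=7; B->plug->B->R->F->L->G->refl->H->L'->B->R'->F->plug->H
Final: ciphertext=ABAFFFHH, RIGHT=1, LEFT=7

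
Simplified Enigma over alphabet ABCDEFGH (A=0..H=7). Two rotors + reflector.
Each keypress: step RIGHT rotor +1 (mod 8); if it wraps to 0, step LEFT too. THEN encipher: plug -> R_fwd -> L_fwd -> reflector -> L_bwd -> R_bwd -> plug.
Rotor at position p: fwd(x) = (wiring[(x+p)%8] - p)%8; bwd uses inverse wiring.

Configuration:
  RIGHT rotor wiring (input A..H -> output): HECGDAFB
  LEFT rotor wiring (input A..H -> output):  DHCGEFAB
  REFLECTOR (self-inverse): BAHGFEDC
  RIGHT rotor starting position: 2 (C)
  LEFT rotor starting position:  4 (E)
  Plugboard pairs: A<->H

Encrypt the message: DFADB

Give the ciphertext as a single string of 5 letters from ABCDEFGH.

Char 1 ('D'): step: R->3, L=4; D->plug->D->R->C->L->E->refl->F->L'->D->R'->A->plug->H
Char 2 ('F'): step: R->4, L=4; F->plug->F->R->A->L->A->refl->B->L'->B->R'->C->plug->C
Char 3 ('A'): step: R->5, L=4; A->plug->H->R->G->L->G->refl->D->L'->F->R'->F->plug->F
Char 4 ('D'): step: R->6, L=4; D->plug->D->R->G->L->G->refl->D->L'->F->R'->G->plug->G
Char 5 ('B'): step: R->7, L=4; B->plug->B->R->A->L->A->refl->B->L'->B->R'->G->plug->G

Answer: HCFGG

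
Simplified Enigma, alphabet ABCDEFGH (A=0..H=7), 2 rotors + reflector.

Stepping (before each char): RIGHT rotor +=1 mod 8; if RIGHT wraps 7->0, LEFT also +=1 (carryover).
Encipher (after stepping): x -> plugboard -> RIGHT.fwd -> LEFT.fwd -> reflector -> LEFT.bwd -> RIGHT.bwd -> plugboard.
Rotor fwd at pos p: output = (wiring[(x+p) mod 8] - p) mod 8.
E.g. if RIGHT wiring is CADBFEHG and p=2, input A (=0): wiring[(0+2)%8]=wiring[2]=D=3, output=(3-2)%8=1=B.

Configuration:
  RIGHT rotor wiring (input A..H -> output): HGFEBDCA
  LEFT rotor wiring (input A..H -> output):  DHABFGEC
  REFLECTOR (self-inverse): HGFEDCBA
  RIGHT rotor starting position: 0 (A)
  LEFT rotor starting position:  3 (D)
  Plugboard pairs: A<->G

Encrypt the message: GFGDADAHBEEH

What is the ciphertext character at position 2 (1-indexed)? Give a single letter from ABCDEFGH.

Char 1 ('G'): step: R->1, L=3; G->plug->A->R->F->L->A->refl->H->L'->E->R'->B->plug->B
Char 2 ('F'): step: R->2, L=3; F->plug->F->R->G->L->E->refl->D->L'->C->R'->B->plug->B

B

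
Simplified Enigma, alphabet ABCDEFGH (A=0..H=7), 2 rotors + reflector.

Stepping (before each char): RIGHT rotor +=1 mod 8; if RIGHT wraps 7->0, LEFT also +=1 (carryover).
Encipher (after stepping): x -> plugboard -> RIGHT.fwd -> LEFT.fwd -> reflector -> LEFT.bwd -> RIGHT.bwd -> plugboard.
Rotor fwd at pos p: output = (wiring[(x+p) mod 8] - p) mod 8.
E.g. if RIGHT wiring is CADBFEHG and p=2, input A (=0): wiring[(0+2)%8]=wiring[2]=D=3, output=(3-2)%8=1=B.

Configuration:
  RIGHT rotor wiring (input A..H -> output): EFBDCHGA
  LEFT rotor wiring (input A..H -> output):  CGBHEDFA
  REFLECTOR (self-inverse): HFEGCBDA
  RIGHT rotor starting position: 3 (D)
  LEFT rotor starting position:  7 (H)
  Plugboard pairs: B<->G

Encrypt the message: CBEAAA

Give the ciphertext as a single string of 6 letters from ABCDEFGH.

Char 1 ('C'): step: R->4, L=7; C->plug->C->R->C->L->H->refl->A->L'->E->R'->D->plug->D
Char 2 ('B'): step: R->5, L=7; B->plug->G->R->G->L->E->refl->C->L'->D->R'->C->plug->C
Char 3 ('E'): step: R->6, L=7; E->plug->E->R->D->L->C->refl->E->L'->G->R'->C->plug->C
Char 4 ('A'): step: R->7, L=7; A->plug->A->R->B->L->D->refl->G->L'->H->R'->H->plug->H
Char 5 ('A'): step: R->0, L->0 (L advanced); A->plug->A->R->E->L->E->refl->C->L'->A->R'->H->plug->H
Char 6 ('A'): step: R->1, L=0; A->plug->A->R->E->L->E->refl->C->L'->A->R'->B->plug->G

Answer: DCCHHG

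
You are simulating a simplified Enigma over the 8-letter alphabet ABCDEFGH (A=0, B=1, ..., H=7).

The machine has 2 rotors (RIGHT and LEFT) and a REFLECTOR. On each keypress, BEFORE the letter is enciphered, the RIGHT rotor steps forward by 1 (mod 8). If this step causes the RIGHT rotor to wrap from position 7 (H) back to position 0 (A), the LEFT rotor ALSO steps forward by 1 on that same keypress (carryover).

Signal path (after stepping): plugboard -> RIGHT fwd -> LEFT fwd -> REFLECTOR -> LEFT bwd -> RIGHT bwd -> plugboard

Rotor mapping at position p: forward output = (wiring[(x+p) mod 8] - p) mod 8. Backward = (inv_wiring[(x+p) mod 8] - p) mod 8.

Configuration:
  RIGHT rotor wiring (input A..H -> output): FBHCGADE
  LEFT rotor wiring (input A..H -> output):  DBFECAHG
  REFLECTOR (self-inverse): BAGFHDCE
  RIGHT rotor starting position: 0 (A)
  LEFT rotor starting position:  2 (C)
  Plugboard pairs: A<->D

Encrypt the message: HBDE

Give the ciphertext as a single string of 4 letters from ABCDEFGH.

Char 1 ('H'): step: R->1, L=2; H->plug->H->R->E->L->F->refl->D->L'->A->R'->A->plug->D
Char 2 ('B'): step: R->2, L=2; B->plug->B->R->A->L->D->refl->F->L'->E->R'->C->plug->C
Char 3 ('D'): step: R->3, L=2; D->plug->A->R->H->L->H->refl->E->L'->F->R'->C->plug->C
Char 4 ('E'): step: R->4, L=2; E->plug->E->R->B->L->C->refl->G->L'->D->R'->G->plug->G

Answer: DCCG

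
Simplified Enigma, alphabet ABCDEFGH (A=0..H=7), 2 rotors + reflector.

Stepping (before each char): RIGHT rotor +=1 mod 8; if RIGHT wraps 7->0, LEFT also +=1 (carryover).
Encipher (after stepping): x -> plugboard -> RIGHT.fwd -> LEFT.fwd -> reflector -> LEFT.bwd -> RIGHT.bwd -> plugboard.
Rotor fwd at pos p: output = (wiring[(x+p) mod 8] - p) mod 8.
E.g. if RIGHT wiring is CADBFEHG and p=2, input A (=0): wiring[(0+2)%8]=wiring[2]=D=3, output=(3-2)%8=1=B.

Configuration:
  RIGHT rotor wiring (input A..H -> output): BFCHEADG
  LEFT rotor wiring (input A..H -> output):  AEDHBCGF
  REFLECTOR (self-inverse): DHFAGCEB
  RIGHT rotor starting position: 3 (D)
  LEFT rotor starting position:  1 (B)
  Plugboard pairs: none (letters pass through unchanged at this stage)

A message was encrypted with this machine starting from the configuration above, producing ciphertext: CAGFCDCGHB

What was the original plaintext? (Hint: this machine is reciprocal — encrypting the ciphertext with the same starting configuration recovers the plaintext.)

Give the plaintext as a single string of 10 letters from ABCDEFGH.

Char 1 ('C'): step: R->4, L=1; C->plug->C->R->H->L->H->refl->B->L'->E->R'->B->plug->B
Char 2 ('A'): step: R->5, L=1; A->plug->A->R->D->L->A->refl->D->L'->A->R'->E->plug->E
Char 3 ('G'): step: R->6, L=1; G->plug->G->R->G->L->E->refl->G->L'->C->R'->H->plug->H
Char 4 ('F'): step: R->7, L=1; F->plug->F->R->F->L->F->refl->C->L'->B->R'->G->plug->G
Char 5 ('C'): step: R->0, L->2 (L advanced); C->plug->C->R->C->L->H->refl->B->L'->A->R'->F->plug->F
Char 6 ('D'): step: R->1, L=2; D->plug->D->R->D->L->A->refl->D->L'->F->R'->G->plug->G
Char 7 ('C'): step: R->2, L=2; C->plug->C->R->C->L->H->refl->B->L'->A->R'->A->plug->A
Char 8 ('G'): step: R->3, L=2; G->plug->G->R->C->L->H->refl->B->L'->A->R'->D->plug->D
Char 9 ('H'): step: R->4, L=2; H->plug->H->R->D->L->A->refl->D->L'->F->R'->E->plug->E
Char 10 ('B'): step: R->5, L=2; B->plug->B->R->G->L->G->refl->E->L'->E->R'->D->plug->D

Answer: BEHGFGADED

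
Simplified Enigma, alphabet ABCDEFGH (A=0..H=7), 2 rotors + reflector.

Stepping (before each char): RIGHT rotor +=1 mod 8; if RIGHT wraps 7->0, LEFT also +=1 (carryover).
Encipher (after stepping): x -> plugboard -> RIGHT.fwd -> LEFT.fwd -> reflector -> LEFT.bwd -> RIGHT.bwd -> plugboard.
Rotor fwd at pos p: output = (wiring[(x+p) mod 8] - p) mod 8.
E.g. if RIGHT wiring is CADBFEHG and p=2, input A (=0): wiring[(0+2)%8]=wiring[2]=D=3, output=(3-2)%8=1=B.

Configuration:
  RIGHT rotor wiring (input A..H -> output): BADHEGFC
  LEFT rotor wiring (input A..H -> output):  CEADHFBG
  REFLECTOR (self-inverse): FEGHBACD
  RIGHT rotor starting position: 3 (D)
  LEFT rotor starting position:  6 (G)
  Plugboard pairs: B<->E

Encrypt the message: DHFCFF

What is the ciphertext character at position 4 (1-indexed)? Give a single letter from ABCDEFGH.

Char 1 ('D'): step: R->4, L=6; D->plug->D->R->G->L->B->refl->E->L'->C->R'->B->plug->E
Char 2 ('H'): step: R->5, L=6; H->plug->H->R->H->L->H->refl->D->L'->A->R'->B->plug->E
Char 3 ('F'): step: R->6, L=6; F->plug->F->R->B->L->A->refl->F->L'->F->R'->E->plug->B
Char 4 ('C'): step: R->7, L=6; C->plug->C->R->B->L->A->refl->F->L'->F->R'->F->plug->F

F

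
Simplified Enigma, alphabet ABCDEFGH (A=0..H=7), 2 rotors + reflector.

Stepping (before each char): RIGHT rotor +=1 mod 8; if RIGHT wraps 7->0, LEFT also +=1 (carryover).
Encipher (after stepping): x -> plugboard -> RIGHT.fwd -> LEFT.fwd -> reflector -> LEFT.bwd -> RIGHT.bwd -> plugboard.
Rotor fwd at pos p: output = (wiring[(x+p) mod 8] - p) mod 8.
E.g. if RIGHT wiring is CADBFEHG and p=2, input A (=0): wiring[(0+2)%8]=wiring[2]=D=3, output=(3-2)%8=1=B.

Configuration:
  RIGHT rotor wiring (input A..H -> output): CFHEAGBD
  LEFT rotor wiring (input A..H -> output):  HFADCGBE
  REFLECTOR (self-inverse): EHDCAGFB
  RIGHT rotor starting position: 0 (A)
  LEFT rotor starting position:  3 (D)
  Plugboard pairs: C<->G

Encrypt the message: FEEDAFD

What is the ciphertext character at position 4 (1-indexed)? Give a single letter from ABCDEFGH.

Char 1 ('F'): step: R->1, L=3; F->plug->F->R->A->L->A->refl->E->L'->F->R'->E->plug->E
Char 2 ('E'): step: R->2, L=3; E->plug->E->R->H->L->F->refl->G->L'->D->R'->H->plug->H
Char 3 ('E'): step: R->3, L=3; E->plug->E->R->A->L->A->refl->E->L'->F->R'->B->plug->B
Char 4 ('D'): step: R->4, L=3; D->plug->D->R->H->L->F->refl->G->L'->D->R'->G->plug->C

C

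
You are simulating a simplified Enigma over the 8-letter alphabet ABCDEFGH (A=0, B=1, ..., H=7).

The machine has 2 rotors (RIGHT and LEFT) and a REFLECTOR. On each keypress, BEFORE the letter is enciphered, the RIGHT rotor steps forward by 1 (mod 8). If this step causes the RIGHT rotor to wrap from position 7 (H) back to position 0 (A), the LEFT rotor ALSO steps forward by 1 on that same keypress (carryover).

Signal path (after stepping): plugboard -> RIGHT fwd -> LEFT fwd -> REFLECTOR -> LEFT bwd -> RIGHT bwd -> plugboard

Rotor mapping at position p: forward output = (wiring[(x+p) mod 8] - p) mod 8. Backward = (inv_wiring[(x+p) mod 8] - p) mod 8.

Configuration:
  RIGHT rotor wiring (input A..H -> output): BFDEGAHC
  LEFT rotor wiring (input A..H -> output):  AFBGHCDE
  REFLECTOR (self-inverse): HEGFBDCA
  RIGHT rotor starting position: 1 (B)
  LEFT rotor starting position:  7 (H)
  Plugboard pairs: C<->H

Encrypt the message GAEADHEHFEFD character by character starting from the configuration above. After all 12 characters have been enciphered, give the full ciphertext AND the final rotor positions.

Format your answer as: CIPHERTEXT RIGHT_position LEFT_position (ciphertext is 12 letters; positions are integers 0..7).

Char 1 ('G'): step: R->2, L=7; G->plug->G->R->H->L->E->refl->B->L'->B->R'->A->plug->A
Char 2 ('A'): step: R->3, L=7; A->plug->A->R->B->L->B->refl->E->L'->H->R'->E->plug->E
Char 3 ('E'): step: R->4, L=7; E->plug->E->R->F->L->A->refl->H->L'->E->R'->B->plug->B
Char 4 ('A'): step: R->5, L=7; A->plug->A->R->D->L->C->refl->G->L'->C->R'->B->plug->B
Char 5 ('D'): step: R->6, L=7; D->plug->D->R->H->L->E->refl->B->L'->B->R'->A->plug->A
Char 6 ('H'): step: R->7, L=7; H->plug->C->R->G->L->D->refl->F->L'->A->R'->H->plug->C
Char 7 ('E'): step: R->0, L->0 (L advanced); E->plug->E->R->G->L->D->refl->F->L'->B->R'->A->plug->A
Char 8 ('H'): step: R->1, L=0; H->plug->C->R->D->L->G->refl->C->L'->F->R'->D->plug->D
Char 9 ('F'): step: R->2, L=0; F->plug->F->R->A->L->A->refl->H->L'->E->R'->C->plug->H
Char 10 ('E'): step: R->3, L=0; E->plug->E->R->H->L->E->refl->B->L'->C->R'->G->plug->G
Char 11 ('F'): step: R->4, L=0; F->plug->F->R->B->L->F->refl->D->L'->G->R'->D->plug->D
Char 12 ('D'): step: R->5, L=0; D->plug->D->R->E->L->H->refl->A->L'->A->R'->E->plug->E
Final: ciphertext=AEBBACADHGDE, RIGHT=5, LEFT=0

Answer: AEBBACADHGDE 5 0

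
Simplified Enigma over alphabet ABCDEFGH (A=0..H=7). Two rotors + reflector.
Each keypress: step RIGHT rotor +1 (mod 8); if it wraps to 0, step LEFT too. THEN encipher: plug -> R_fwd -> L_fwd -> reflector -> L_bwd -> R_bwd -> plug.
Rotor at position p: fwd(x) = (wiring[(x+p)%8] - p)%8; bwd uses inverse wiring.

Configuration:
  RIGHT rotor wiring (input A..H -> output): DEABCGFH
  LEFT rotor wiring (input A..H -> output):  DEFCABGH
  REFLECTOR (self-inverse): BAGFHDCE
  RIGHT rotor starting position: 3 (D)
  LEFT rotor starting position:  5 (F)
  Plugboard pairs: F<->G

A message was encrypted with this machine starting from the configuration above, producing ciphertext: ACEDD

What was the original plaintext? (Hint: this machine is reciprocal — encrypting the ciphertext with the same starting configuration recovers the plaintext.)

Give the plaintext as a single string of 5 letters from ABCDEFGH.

Char 1 ('A'): step: R->4, L=5; A->plug->A->R->G->L->F->refl->D->L'->H->R'->E->plug->E
Char 2 ('C'): step: R->5, L=5; C->plug->C->R->C->L->C->refl->G->L'->D->R'->F->plug->G
Char 3 ('E'): step: R->6, L=5; E->plug->E->R->C->L->C->refl->G->L'->D->R'->F->plug->G
Char 4 ('D'): step: R->7, L=5; D->plug->D->R->B->L->B->refl->A->L'->F->R'->C->plug->C
Char 5 ('D'): step: R->0, L->6 (L advanced); D->plug->D->R->B->L->B->refl->A->L'->A->R'->C->plug->C

Answer: EGGCC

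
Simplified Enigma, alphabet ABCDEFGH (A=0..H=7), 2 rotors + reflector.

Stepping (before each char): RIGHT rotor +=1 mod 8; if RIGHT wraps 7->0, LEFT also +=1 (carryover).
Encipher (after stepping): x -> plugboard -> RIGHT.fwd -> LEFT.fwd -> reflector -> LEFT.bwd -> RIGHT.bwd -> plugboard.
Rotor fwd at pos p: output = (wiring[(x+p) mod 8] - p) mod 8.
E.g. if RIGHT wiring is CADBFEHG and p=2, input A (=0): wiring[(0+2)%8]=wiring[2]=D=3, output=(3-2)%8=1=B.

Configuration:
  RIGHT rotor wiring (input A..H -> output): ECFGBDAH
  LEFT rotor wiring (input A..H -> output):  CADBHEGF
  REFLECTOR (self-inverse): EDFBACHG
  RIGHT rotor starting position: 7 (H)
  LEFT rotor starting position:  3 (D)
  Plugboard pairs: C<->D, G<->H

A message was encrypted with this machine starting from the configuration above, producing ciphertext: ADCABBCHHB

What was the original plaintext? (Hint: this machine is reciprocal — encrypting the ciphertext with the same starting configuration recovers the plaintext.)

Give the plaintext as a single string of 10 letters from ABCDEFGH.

Answer: CAFDGFDCDA

Derivation:
Char 1 ('A'): step: R->0, L->4 (L advanced); A->plug->A->R->E->L->G->refl->H->L'->G->R'->D->plug->C
Char 2 ('D'): step: R->1, L=4; D->plug->C->R->F->L->E->refl->A->L'->B->R'->A->plug->A
Char 3 ('C'): step: R->2, L=4; C->plug->D->R->B->L->A->refl->E->L'->F->R'->F->plug->F
Char 4 ('A'): step: R->3, L=4; A->plug->A->R->D->L->B->refl->D->L'->A->R'->C->plug->D
Char 5 ('B'): step: R->4, L=4; B->plug->B->R->H->L->F->refl->C->L'->C->R'->H->plug->G
Char 6 ('B'): step: R->5, L=4; B->plug->B->R->D->L->B->refl->D->L'->A->R'->F->plug->F
Char 7 ('C'): step: R->6, L=4; C->plug->D->R->E->L->G->refl->H->L'->G->R'->C->plug->D
Char 8 ('H'): step: R->7, L=4; H->plug->G->R->E->L->G->refl->H->L'->G->R'->D->plug->C
Char 9 ('H'): step: R->0, L->5 (L advanced); H->plug->G->R->A->L->H->refl->G->L'->F->R'->C->plug->D
Char 10 ('B'): step: R->1, L=5; B->plug->B->R->E->L->D->refl->B->L'->B->R'->A->plug->A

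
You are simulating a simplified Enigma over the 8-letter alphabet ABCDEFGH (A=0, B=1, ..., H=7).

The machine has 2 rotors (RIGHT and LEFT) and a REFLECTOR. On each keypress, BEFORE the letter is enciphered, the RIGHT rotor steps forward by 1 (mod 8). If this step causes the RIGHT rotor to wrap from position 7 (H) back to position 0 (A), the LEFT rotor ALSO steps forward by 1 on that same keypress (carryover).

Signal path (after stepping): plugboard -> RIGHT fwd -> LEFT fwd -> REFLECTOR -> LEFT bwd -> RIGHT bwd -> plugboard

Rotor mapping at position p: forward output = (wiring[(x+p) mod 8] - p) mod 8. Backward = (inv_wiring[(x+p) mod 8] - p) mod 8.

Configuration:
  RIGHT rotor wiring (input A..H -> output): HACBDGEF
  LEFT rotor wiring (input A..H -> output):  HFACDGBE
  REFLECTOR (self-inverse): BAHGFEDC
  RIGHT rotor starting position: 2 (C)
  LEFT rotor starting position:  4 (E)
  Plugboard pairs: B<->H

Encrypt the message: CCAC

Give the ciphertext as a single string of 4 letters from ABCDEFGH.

Answer: GDCB

Derivation:
Char 1 ('C'): step: R->3, L=4; C->plug->C->R->D->L->A->refl->B->L'->F->R'->G->plug->G
Char 2 ('C'): step: R->4, L=4; C->plug->C->R->A->L->H->refl->C->L'->B->R'->D->plug->D
Char 3 ('A'): step: R->5, L=4; A->plug->A->R->B->L->C->refl->H->L'->A->R'->C->plug->C
Char 4 ('C'): step: R->6, L=4; C->plug->C->R->B->L->C->refl->H->L'->A->R'->H->plug->B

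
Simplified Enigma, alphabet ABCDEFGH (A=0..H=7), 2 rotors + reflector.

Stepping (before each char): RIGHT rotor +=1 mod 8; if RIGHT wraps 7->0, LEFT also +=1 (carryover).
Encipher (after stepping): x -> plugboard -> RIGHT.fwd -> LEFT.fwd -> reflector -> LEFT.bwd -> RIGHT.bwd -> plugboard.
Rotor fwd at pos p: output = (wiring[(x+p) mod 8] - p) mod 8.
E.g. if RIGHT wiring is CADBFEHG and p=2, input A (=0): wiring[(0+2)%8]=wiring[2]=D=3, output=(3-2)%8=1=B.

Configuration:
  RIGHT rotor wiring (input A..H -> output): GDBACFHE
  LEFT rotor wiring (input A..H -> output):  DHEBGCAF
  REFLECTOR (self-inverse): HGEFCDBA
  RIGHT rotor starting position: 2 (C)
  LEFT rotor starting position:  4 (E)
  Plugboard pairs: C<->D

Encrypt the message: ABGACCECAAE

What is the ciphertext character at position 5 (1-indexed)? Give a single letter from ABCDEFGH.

Char 1 ('A'): step: R->3, L=4; A->plug->A->R->F->L->D->refl->F->L'->H->R'->B->plug->B
Char 2 ('B'): step: R->4, L=4; B->plug->B->R->B->L->G->refl->B->L'->D->R'->C->plug->D
Char 3 ('G'): step: R->5, L=4; G->plug->G->R->D->L->B->refl->G->L'->B->R'->D->plug->C
Char 4 ('A'): step: R->6, L=4; A->plug->A->R->B->L->G->refl->B->L'->D->R'->E->plug->E
Char 5 ('C'): step: R->7, L=4; C->plug->D->R->C->L->E->refl->C->L'->A->R'->H->plug->H

H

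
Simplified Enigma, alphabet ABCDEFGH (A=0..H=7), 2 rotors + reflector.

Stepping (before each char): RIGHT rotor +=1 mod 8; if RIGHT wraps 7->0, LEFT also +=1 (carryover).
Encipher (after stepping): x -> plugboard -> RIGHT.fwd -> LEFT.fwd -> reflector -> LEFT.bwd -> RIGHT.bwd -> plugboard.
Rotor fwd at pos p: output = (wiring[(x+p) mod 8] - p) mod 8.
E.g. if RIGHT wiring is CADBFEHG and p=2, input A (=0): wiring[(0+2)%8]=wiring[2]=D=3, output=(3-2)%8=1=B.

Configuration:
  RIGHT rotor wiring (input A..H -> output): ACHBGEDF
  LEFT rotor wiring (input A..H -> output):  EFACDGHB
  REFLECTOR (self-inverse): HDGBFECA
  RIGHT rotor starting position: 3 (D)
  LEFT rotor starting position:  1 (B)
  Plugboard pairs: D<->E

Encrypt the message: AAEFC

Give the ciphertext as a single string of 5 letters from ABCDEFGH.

Answer: CFGDB

Derivation:
Char 1 ('A'): step: R->4, L=1; A->plug->A->R->C->L->B->refl->D->L'->H->R'->C->plug->C
Char 2 ('A'): step: R->5, L=1; A->plug->A->R->H->L->D->refl->B->L'->C->R'->F->plug->F
Char 3 ('E'): step: R->6, L=1; E->plug->D->R->E->L->F->refl->E->L'->A->R'->G->plug->G
Char 4 ('F'): step: R->7, L=1; F->plug->F->R->H->L->D->refl->B->L'->C->R'->E->plug->D
Char 5 ('C'): step: R->0, L->2 (L advanced); C->plug->C->R->H->L->D->refl->B->L'->C->R'->B->plug->B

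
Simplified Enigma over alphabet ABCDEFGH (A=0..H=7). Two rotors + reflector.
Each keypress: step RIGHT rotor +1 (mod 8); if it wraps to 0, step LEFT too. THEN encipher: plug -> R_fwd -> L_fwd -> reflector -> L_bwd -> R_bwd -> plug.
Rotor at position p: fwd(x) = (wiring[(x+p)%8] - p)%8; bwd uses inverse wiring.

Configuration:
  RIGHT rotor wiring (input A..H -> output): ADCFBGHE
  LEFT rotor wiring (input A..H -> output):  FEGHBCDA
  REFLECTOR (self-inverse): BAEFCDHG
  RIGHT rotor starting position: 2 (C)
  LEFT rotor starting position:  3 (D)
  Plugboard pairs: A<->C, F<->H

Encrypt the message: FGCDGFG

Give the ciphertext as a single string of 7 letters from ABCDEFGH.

Answer: DABFADH

Derivation:
Char 1 ('F'): step: R->3, L=3; F->plug->H->R->H->L->D->refl->F->L'->E->R'->D->plug->D
Char 2 ('G'): step: R->4, L=3; G->plug->G->R->G->L->B->refl->A->L'->D->R'->C->plug->A
Char 3 ('C'): step: R->5, L=3; C->plug->A->R->B->L->G->refl->H->L'->C->R'->B->plug->B
Char 4 ('D'): step: R->6, L=3; D->plug->D->R->F->L->C->refl->E->L'->A->R'->H->plug->F
Char 5 ('G'): step: R->7, L=3; G->plug->G->R->H->L->D->refl->F->L'->E->R'->C->plug->A
Char 6 ('F'): step: R->0, L->4 (L advanced); F->plug->H->R->E->L->B->refl->A->L'->F->R'->D->plug->D
Char 7 ('G'): step: R->1, L=4; G->plug->G->R->D->L->E->refl->C->L'->G->R'->F->plug->H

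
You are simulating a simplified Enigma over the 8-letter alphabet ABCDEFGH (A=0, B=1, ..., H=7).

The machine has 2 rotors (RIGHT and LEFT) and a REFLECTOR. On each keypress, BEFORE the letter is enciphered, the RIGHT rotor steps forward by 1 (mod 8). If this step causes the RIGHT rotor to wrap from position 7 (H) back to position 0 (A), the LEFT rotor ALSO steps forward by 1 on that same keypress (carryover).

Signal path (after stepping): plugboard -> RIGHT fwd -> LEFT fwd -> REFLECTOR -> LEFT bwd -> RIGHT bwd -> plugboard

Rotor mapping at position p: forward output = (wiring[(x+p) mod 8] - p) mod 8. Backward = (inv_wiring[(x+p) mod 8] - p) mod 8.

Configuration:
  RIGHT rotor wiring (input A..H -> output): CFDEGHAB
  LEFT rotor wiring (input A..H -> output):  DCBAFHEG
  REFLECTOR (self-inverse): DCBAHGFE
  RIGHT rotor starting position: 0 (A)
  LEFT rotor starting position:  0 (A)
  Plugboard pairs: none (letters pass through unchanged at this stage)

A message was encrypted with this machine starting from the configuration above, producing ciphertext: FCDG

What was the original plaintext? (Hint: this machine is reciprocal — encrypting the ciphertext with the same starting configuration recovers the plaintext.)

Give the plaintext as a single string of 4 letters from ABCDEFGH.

Char 1 ('F'): step: R->1, L=0; F->plug->F->R->H->L->G->refl->F->L'->E->R'->A->plug->A
Char 2 ('C'): step: R->2, L=0; C->plug->C->R->E->L->F->refl->G->L'->H->R'->F->plug->F
Char 3 ('D'): step: R->3, L=0; D->plug->D->R->F->L->H->refl->E->L'->G->R'->E->plug->E
Char 4 ('G'): step: R->4, L=0; G->plug->G->R->H->L->G->refl->F->L'->E->R'->C->plug->C

Answer: AFEC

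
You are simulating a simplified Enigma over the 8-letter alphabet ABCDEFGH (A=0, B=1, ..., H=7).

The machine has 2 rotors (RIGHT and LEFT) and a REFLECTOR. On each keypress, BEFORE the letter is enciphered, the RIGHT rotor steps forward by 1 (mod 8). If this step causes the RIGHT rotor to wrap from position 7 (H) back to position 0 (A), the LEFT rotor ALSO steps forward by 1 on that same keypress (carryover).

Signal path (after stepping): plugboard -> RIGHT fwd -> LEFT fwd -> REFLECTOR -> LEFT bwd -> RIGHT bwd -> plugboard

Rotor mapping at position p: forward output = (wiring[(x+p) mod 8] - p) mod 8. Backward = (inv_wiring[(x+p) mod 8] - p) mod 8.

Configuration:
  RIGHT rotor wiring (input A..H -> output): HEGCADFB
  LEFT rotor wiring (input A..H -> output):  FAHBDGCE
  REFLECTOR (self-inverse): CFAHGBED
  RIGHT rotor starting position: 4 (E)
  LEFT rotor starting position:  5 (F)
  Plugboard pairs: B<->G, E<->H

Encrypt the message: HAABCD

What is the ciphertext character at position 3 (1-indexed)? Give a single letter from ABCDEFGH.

Char 1 ('H'): step: R->5, L=5; H->plug->E->R->H->L->G->refl->E->L'->G->R'->A->plug->A
Char 2 ('A'): step: R->6, L=5; A->plug->A->R->H->L->G->refl->E->L'->G->R'->D->plug->D
Char 3 ('A'): step: R->7, L=5; A->plug->A->R->C->L->H->refl->D->L'->E->R'->G->plug->B

B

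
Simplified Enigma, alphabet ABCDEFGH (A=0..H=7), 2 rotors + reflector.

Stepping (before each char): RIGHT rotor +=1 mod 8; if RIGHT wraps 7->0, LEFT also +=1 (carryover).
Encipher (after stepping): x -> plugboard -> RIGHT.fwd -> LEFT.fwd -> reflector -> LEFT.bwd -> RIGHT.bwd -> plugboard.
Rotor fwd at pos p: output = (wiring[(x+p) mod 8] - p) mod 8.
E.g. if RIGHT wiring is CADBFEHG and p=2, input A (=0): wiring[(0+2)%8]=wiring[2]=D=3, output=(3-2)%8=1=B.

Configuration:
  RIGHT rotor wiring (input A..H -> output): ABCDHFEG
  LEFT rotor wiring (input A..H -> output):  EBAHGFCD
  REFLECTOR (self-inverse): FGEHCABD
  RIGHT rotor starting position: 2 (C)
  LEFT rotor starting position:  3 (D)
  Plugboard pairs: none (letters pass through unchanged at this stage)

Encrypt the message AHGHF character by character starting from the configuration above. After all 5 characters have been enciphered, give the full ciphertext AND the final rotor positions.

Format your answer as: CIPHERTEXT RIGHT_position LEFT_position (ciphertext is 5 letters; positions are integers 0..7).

Answer: CEFEC 7 3

Derivation:
Char 1 ('A'): step: R->3, L=3; A->plug->A->R->A->L->E->refl->C->L'->C->R'->C->plug->C
Char 2 ('H'): step: R->4, L=3; H->plug->H->R->H->L->F->refl->A->L'->E->R'->E->plug->E
Char 3 ('G'): step: R->5, L=3; G->plug->G->R->G->L->G->refl->B->L'->F->R'->F->plug->F
Char 4 ('H'): step: R->6, L=3; H->plug->H->R->H->L->F->refl->A->L'->E->R'->E->plug->E
Char 5 ('F'): step: R->7, L=3; F->plug->F->R->A->L->E->refl->C->L'->C->R'->C->plug->C
Final: ciphertext=CEFEC, RIGHT=7, LEFT=3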